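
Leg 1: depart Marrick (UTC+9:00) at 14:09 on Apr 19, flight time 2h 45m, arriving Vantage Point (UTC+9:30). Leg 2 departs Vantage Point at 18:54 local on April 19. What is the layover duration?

Convert departure to UTC: 14:09 − 9:00 = 05:09 UTC on Apr 19.
Add 2 hours and 45 minutes flight time → 07:54 UTC.
Vantage Point is UTC+9:30, so local arrival = 07:54 + 9:30 = 17:24 on Apr 19.
Layover = 18:54 − 17:24 = 1 hour 30 minutes.

1 hour 30 minutes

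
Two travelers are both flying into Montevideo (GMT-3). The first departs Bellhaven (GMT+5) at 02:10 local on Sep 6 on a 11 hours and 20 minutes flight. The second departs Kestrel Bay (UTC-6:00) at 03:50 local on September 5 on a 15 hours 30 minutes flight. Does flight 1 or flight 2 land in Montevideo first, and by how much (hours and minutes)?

Flight 1 in UTC: 02:10 − 5:00 = 21:10 on Sep 5.
+11 hours 20 minutes → arrive 08:30 UTC on Sep 6.
Flight 2 in UTC: 03:50 + 6:00 = 09:50 on Sep 5.
+15 hours and 30 minutes → arrive 01:20 UTC on Sep 6.
Flight 2 lands earlier by 7 hours 10 minutes.

the second, by 7 hours 10 minutes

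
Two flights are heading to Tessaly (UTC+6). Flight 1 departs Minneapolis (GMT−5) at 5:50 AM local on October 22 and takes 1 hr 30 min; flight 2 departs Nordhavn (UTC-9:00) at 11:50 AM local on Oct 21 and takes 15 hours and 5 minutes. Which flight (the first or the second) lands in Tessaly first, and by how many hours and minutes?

the second, by 25 minutes

Flight 1 in UTC: 5:50 AM + 5:00 = 10:50 AM on Oct 22.
+1 hour and 30 minutes → arrive 12:20 PM UTC on Oct 22.
Flight 2 in UTC: 11:50 AM + 9:00 = 8:50 PM on Oct 21.
+15 hours and 5 minutes → arrive 11:55 AM UTC on Oct 22.
Flight 2 lands earlier by 25 minutes.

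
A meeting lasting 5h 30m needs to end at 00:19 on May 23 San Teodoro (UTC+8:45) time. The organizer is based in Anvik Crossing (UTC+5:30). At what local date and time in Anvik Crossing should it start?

Target end time in UTC: 00:19 − 8:45 = 15:34 on May 22.
Subtract 5 hours and 30 minutes → start 10:04 UTC on May 22.
Anvik Crossing is UTC+5:30: 10:04 + 5:30 = 15:34 on May 22.

15:34 on May 22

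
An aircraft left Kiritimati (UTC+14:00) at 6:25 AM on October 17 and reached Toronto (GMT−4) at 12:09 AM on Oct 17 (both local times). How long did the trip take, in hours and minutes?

Departure in UTC: 6:25 AM − 14:00 = 4:25 PM on Oct 16.
Arrival in UTC: 12:09 AM + 4:00 = 4:09 AM on Oct 17.
Elapsed = 4:09 AM − 4:25 PM (+1 day) = 11 hours 44 minutes.

11 hours 44 minutes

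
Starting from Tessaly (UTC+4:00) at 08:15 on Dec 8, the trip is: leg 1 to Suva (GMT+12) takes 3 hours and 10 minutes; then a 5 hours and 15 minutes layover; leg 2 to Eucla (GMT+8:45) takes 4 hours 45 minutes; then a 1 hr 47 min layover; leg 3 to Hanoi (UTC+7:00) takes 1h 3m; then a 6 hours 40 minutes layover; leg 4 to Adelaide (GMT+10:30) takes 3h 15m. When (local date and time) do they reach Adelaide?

16:40 on Dec 9

Convert departure to UTC: 08:15 − 4:00 = 04:15 UTC on Dec 8.
Add 3 hours and 10 minutes leg 1 → 07:25 UTC.
Add 5 hours and 15 minutes layover in Suva → 12:40 UTC.
Add 4 hours and 45 minutes leg 2 → 17:25 UTC.
Add 1 hour 47 minutes layover in Eucla → 19:12 UTC.
Add 1 hour 3 minutes leg 3 → 20:15 UTC.
Add 6 hours 40 minutes layover in Hanoi → 02:55 UTC (Dec 9).
Add 3 hours and 15 minutes leg 4 → 06:10 UTC.
Adelaide is UTC+10:30, so local arrival = 06:10 + 10:30 = 16:40 on Dec 9.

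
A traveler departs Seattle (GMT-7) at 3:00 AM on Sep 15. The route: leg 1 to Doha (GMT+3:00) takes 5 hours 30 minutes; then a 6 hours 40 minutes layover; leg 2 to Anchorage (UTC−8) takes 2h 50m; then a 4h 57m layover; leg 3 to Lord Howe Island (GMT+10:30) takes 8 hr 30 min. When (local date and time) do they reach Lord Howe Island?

12:57 AM on Sep 17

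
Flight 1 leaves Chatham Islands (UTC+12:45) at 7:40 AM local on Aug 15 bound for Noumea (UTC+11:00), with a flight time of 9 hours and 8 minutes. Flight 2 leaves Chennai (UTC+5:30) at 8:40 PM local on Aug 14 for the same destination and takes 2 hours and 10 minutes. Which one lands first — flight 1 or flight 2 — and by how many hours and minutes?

Flight 1 in UTC: 7:40 AM − 12:45 = 6:55 PM on Aug 14.
+9 hours and 8 minutes → arrive 4:03 AM UTC on Aug 15.
Flight 2 in UTC: 8:40 PM − 5:30 = 3:10 PM on Aug 14.
+2 hours 10 minutes → arrive 5:20 PM UTC on Aug 14.
Flight 2 lands earlier by 10 hours 43 minutes.

the second, by 10 hours 43 minutes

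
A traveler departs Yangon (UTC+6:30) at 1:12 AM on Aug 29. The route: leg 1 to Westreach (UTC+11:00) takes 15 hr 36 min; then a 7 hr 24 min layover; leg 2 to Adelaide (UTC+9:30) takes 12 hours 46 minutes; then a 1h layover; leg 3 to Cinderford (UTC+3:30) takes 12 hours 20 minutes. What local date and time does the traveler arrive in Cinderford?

Convert departure to UTC: 1:12 AM − 6:30 = 6:42 PM UTC on Aug 28.
Add 15 hours 36 minutes leg 1 → 10:18 AM UTC (Aug 29).
Add 7 hours 24 minutes layover in Westreach → 5:42 PM UTC.
Add 12 hours 46 minutes leg 2 → 6:28 AM UTC (Aug 30).
Add 1 hour layover in Adelaide → 7:28 AM UTC.
Add 12 hours 20 minutes leg 3 → 7:48 PM UTC.
Cinderford is UTC+3:30, so local arrival = 7:48 PM + 3:30 = 11:18 PM on Aug 30.

11:18 PM on Aug 30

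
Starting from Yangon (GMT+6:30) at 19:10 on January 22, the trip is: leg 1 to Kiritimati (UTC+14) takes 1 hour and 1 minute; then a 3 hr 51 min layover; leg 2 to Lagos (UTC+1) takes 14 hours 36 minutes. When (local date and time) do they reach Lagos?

09:08 on January 23

Convert departure to UTC: 19:10 − 6:30 = 12:40 UTC on Jan 22.
Add 1 hour and 1 minute leg 1 → 13:41 UTC.
Add 3 hours 51 minutes layover in Kiritimati → 17:32 UTC.
Add 14 hours and 36 minutes leg 2 → 08:08 UTC (Jan 23).
Lagos is UTC+1:00, so local arrival = 08:08 + 1:00 = 09:08 on Jan 23.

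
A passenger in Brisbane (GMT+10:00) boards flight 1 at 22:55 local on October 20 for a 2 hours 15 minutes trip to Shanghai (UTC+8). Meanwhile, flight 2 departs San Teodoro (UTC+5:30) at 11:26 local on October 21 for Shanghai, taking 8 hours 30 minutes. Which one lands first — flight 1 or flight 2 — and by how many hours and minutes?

the first, by 23 hours 16 minutes

Flight 1 in UTC: 22:55 − 10:00 = 12:55 on Oct 20.
+2 hours and 15 minutes → arrive 15:10 UTC on Oct 20.
Flight 2 in UTC: 11:26 − 5:30 = 05:56 on Oct 21.
+8 hours and 30 minutes → arrive 14:26 UTC on Oct 21.
Flight 1 lands earlier by 23 hours 16 minutes.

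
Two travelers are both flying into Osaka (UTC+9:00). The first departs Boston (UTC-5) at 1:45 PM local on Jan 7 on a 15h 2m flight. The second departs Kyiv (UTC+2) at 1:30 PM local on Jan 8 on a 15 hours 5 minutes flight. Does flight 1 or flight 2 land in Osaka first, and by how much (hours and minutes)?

the first, by 16 hours 48 minutes

Flight 1 in UTC: 1:45 PM + 5:00 = 6:45 PM on Jan 7.
+15 hours and 2 minutes → arrive 9:47 AM UTC on Jan 8.
Flight 2 in UTC: 1:30 PM − 2:00 = 11:30 AM on Jan 8.
+15 hours 5 minutes → arrive 2:35 AM UTC on Jan 9.
Flight 1 lands earlier by 16 hours 48 minutes.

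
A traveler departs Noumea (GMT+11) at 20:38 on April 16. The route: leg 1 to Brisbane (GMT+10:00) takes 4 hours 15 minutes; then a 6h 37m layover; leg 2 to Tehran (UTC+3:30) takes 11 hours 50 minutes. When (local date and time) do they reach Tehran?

11:50 on April 17

Convert departure to UTC: 20:38 − 11:00 = 09:38 UTC on Apr 16.
Add 4 hours 15 minutes leg 1 → 13:53 UTC.
Add 6 hours 37 minutes layover in Brisbane → 20:30 UTC.
Add 11 hours 50 minutes leg 2 → 08:20 UTC (Apr 17).
Tehran is UTC+3:30, so local arrival = 08:20 + 3:30 = 11:50 on Apr 17.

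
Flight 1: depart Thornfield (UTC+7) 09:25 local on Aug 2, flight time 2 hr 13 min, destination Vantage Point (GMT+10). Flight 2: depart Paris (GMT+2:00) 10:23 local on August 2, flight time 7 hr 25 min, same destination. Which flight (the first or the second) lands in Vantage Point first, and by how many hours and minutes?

the first, by 11 hours 10 minutes

Flight 1 in UTC: 09:25 − 7:00 = 02:25 on Aug 2.
+2 hours and 13 minutes → arrive 04:38 UTC on Aug 2.
Flight 2 in UTC: 10:23 − 2:00 = 08:23 on Aug 2.
+7 hours and 25 minutes → arrive 15:48 UTC on Aug 2.
Flight 1 lands earlier by 11 hours 10 minutes.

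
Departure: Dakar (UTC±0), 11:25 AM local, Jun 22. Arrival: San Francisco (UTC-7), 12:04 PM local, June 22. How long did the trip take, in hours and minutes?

Departure is already UTC: 11:25 AM on Jun 22.
Arrival in UTC: 12:04 PM + 7:00 = 7:04 PM on Jun 22.
Elapsed = 7:04 PM − 11:25 AM = 7 hours 39 minutes.

7 hours 39 minutes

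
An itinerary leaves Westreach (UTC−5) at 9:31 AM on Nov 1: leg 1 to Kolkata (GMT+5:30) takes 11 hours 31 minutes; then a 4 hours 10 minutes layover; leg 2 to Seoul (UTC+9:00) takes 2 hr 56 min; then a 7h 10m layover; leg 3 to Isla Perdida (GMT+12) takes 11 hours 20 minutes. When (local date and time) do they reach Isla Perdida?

Convert departure to UTC: 9:31 AM + 5:00 = 2:31 PM UTC on Nov 1.
Add 11 hours 31 minutes leg 1 → 2:02 AM UTC (Nov 2).
Add 4 hours 10 minutes layover in Kolkata → 6:12 AM UTC.
Add 2 hours 56 minutes leg 2 → 9:08 AM UTC.
Add 7 hours 10 minutes layover in Seoul → 4:18 PM UTC.
Add 11 hours 20 minutes leg 3 → 3:38 AM UTC (Nov 3).
Isla Perdida is UTC+12:00, so local arrival = 3:38 AM + 12:00 = 3:38 PM on Nov 3.

3:38 PM on November 3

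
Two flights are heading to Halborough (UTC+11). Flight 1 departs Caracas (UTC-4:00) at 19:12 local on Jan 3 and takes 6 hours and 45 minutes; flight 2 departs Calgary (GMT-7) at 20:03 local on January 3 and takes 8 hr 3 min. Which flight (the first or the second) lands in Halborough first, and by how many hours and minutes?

the first, by 5 hours 9 minutes

Flight 1 in UTC: 19:12 + 4:00 = 23:12 on Jan 3.
+6 hours 45 minutes → arrive 05:57 UTC on Jan 4.
Flight 2 in UTC: 20:03 + 7:00 = 03:03 on Jan 4.
+8 hours and 3 minutes → arrive 11:06 UTC on Jan 4.
Flight 1 lands earlier by 5 hours 9 minutes.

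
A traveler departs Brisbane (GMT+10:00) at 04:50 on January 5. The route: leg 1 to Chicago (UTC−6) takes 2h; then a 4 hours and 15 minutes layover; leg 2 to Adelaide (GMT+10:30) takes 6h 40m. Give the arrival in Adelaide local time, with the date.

18:15 on Jan 5

Convert departure to UTC: 04:50 − 10:00 = 18:50 UTC on Jan 4.
Add 2 hours leg 1 → 20:50 UTC.
Add 4 hours 15 minutes layover in Chicago → 01:05 UTC (Jan 5).
Add 6 hours 40 minutes leg 2 → 07:45 UTC.
Adelaide is UTC+10:30, so local arrival = 07:45 + 10:30 = 18:15 on Jan 5.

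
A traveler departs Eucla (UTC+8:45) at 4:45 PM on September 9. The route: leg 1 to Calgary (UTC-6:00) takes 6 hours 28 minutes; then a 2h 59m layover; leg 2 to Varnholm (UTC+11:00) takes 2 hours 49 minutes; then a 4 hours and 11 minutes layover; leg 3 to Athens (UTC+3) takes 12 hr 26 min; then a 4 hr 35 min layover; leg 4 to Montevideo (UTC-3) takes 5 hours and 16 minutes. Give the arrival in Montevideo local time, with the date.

7:44 PM on September 10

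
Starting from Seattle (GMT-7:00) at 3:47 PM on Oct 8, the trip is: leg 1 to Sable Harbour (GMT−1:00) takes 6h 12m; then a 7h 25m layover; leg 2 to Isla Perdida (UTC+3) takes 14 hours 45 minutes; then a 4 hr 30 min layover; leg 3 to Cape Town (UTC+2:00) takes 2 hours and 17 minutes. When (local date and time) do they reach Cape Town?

Convert departure to UTC: 3:47 PM + 7:00 = 10:47 PM UTC on Oct 8.
Add 6 hours and 12 minutes leg 1 → 4:59 AM UTC (Oct 9).
Add 7 hours 25 minutes layover in Sable Harbour → 12:24 PM UTC.
Add 14 hours 45 minutes leg 2 → 3:09 AM UTC (Oct 10).
Add 4 hours and 30 minutes layover in Isla Perdida → 7:39 AM UTC.
Add 2 hours 17 minutes leg 3 → 9:56 AM UTC.
Cape Town is UTC+2:00, so local arrival = 9:56 AM + 2:00 = 11:56 AM on Oct 10.

11:56 AM on October 10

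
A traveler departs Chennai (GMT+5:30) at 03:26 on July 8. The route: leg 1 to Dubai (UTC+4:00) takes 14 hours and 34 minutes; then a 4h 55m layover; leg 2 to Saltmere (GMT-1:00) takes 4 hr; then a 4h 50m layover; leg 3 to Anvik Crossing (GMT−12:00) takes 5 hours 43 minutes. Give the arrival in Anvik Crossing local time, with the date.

19:58 on July 8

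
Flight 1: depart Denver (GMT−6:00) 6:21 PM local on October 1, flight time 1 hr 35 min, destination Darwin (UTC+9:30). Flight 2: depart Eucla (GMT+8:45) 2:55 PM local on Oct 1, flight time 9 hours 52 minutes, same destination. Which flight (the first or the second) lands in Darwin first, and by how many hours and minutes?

Flight 1 in UTC: 6:21 PM + 6:00 = 12:21 AM on Oct 2.
+1 hour 35 minutes → arrive 1:56 AM UTC on Oct 2.
Flight 2 in UTC: 2:55 PM − 8:45 = 6:10 AM on Oct 1.
+9 hours and 52 minutes → arrive 4:02 PM UTC on Oct 1.
Flight 2 lands earlier by 9 hours 54 minutes.

the second, by 9 hours 54 minutes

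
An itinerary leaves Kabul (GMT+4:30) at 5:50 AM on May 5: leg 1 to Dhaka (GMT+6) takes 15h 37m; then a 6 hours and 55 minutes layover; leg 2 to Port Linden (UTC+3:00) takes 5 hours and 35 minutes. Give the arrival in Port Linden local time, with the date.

8:27 AM on May 6

Convert departure to UTC: 5:50 AM − 4:30 = 1:20 AM UTC on May 5.
Add 15 hours 37 minutes leg 1 → 4:57 PM UTC.
Add 6 hours 55 minutes layover in Dhaka → 11:52 PM UTC.
Add 5 hours 35 minutes leg 2 → 5:27 AM UTC (May 6).
Port Linden is UTC+3:00, so local arrival = 5:27 AM + 3:00 = 8:27 AM on May 6.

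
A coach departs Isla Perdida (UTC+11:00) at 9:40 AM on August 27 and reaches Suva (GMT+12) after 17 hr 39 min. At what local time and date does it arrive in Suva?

Convert departure to UTC: 9:40 AM − 11:00 = 10:40 PM UTC on Aug 26.
Add 17 hours 39 minutes travel time → 4:19 PM UTC (Aug 27).
Suva is UTC+12:00, so local arrival = 4:19 PM + 12:00 = 4:19 AM on Aug 28.

4:19 AM on August 28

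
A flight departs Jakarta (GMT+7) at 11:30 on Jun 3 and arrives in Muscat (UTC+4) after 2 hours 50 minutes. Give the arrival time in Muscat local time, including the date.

Convert departure to UTC: 11:30 − 7:00 = 04:30 UTC on Jun 3.
Add 2 hours 50 minutes travel time → 07:20 UTC.
Muscat is UTC+4:00, so local arrival = 07:20 + 4:00 = 11:20 on Jun 3.

11:20 on Jun 3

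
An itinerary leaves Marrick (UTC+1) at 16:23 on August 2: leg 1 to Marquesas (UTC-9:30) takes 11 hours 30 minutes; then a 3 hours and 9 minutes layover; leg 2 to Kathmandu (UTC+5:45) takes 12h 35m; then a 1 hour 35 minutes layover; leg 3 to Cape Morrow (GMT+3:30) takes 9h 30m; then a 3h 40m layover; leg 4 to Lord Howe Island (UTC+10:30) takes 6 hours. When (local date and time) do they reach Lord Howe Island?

01:52 on August 5

Convert departure to UTC: 16:23 − 1:00 = 15:23 UTC on Aug 2.
Add 11 hours 30 minutes leg 1 → 02:53 UTC (Aug 3).
Add 3 hours 9 minutes layover in Marquesas → 06:02 UTC.
Add 12 hours 35 minutes leg 2 → 18:37 UTC.
Add 1 hour 35 minutes layover in Kathmandu → 20:12 UTC.
Add 9 hours 30 minutes leg 3 → 05:42 UTC (Aug 4).
Add 3 hours and 40 minutes layover in Cape Morrow → 09:22 UTC.
Add 6 hours leg 4 → 15:22 UTC.
Lord Howe Island is UTC+10:30, so local arrival = 15:22 + 10:30 = 01:52 on Aug 5.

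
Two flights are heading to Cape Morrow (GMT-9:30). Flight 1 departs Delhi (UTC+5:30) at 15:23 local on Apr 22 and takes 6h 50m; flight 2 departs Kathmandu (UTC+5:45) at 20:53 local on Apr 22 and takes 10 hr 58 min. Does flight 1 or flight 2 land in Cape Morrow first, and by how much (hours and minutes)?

the first, by 9 hours 23 minutes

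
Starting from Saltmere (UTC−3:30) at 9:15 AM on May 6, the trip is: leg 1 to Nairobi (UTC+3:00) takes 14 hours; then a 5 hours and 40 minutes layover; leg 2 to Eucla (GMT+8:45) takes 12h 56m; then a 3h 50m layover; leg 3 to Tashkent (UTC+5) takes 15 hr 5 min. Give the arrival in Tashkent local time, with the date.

9:16 PM on May 8

Convert departure to UTC: 9:15 AM + 3:30 = 12:45 PM UTC on May 6.
Add 14 hours leg 1 → 2:45 AM UTC (May 7).
Add 5 hours and 40 minutes layover in Nairobi → 8:25 AM UTC.
Add 12 hours and 56 minutes leg 2 → 9:21 PM UTC.
Add 3 hours 50 minutes layover in Eucla → 1:11 AM UTC (May 8).
Add 15 hours 5 minutes leg 3 → 4:16 PM UTC.
Tashkent is UTC+5:00, so local arrival = 4:16 PM + 5:00 = 9:16 PM on May 8.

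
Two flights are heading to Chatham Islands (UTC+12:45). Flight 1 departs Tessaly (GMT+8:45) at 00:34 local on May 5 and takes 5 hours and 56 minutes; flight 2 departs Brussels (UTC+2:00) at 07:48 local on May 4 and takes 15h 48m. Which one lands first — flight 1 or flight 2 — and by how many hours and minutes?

Flight 1 in UTC: 00:34 − 8:45 = 15:49 on May 4.
+5 hours and 56 minutes → arrive 21:45 UTC on May 4.
Flight 2 in UTC: 07:48 − 2:00 = 05:48 on May 4.
+15 hours 48 minutes → arrive 21:36 UTC on May 4.
Flight 2 lands earlier by 9 minutes.

the second, by 9 minutes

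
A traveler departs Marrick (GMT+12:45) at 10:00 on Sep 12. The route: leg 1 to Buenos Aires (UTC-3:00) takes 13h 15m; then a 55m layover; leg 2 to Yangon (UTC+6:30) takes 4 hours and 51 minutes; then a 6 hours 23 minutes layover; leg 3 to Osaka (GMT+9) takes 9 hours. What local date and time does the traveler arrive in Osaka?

16:39 on September 13

Convert departure to UTC: 10:00 − 12:45 = 21:15 UTC on Sep 11.
Add 13 hours 15 minutes leg 1 → 10:30 UTC (Sep 12).
Add 55 minutes layover in Buenos Aires → 11:25 UTC.
Add 4 hours 51 minutes leg 2 → 16:16 UTC.
Add 6 hours 23 minutes layover in Yangon → 22:39 UTC.
Add 9 hours leg 3 → 07:39 UTC (Sep 13).
Osaka is UTC+9:00, so local arrival = 07:39 + 9:00 = 16:39 on Sep 13.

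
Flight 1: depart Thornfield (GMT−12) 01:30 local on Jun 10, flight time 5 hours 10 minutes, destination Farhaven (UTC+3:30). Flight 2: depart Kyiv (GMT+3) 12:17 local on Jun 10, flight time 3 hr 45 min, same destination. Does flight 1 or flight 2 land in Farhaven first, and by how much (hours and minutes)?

Flight 1 in UTC: 01:30 + 12:00 = 13:30 on Jun 10.
+5 hours and 10 minutes → arrive 18:40 UTC on Jun 10.
Flight 2 in UTC: 12:17 − 3:00 = 09:17 on Jun 10.
+3 hours 45 minutes → arrive 13:02 UTC on Jun 10.
Flight 2 lands earlier by 5 hours 38 minutes.

the second, by 5 hours 38 minutes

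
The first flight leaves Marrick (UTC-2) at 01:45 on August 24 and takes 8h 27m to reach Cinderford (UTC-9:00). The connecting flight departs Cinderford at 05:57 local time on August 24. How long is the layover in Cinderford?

2 hours 45 minutes

Convert departure to UTC: 01:45 + 2:00 = 03:45 UTC on Aug 24.
Add 8 hours 27 minutes flight time → 12:12 UTC.
Cinderford is UTC−9:00, so local arrival = 12:12 − 9:00 = 03:12 on Aug 24.
Layover = 05:57 − 03:12 = 2 hours 45 minutes.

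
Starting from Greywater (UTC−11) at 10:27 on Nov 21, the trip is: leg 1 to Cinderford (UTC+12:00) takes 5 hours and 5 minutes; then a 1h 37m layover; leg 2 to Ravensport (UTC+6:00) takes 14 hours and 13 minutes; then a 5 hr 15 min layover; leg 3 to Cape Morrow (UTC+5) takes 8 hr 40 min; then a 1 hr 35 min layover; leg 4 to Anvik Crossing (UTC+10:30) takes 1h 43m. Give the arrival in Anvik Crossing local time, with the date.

Convert departure to UTC: 10:27 + 11:00 = 21:27 UTC on Nov 21.
Add 5 hours and 5 minutes leg 1 → 02:32 UTC (Nov 22).
Add 1 hour and 37 minutes layover in Cinderford → 04:09 UTC.
Add 14 hours and 13 minutes leg 2 → 18:22 UTC.
Add 5 hours and 15 minutes layover in Ravensport → 23:37 UTC.
Add 8 hours 40 minutes leg 3 → 08:17 UTC (Nov 23).
Add 1 hour and 35 minutes layover in Cape Morrow → 09:52 UTC.
Add 1 hour and 43 minutes leg 4 → 11:35 UTC.
Anvik Crossing is UTC+10:30, so local arrival = 11:35 + 10:30 = 22:05 on Nov 23.

22:05 on November 23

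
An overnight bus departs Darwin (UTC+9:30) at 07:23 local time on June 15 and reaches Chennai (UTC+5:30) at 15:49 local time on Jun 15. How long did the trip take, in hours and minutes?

Departure in UTC: 07:23 − 9:30 = 21:53 on Jun 14.
Arrival in UTC: 15:49 − 5:30 = 10:19 on Jun 15.
Elapsed = 10:19 − 21:53 (+1 day) = 12 hours 26 minutes.

12 hours 26 minutes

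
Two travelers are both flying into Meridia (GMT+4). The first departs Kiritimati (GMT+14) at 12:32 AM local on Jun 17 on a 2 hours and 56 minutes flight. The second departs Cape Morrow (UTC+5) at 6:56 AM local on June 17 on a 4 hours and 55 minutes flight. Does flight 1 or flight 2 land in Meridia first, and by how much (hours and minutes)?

the first, by 17 hours 23 minutes

Flight 1 in UTC: 12:32 AM − 14:00 = 10:32 AM on Jun 16.
+2 hours and 56 minutes → arrive 1:28 PM UTC on Jun 16.
Flight 2 in UTC: 6:56 AM − 5:00 = 1:56 AM on Jun 17.
+4 hours 55 minutes → arrive 6:51 AM UTC on Jun 17.
Flight 1 lands earlier by 17 hours 23 minutes.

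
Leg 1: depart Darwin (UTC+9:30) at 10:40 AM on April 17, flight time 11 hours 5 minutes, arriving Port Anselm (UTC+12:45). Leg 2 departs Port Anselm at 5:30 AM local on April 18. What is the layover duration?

4 hours 30 minutes

Convert departure to UTC: 10:40 AM − 9:30 = 1:10 AM UTC on Apr 17.
Add 11 hours 5 minutes flight time → 12:15 PM UTC.
Port Anselm is UTC+12:45, so local arrival = 12:15 PM + 12:45 = 1:00 AM on Apr 18.
Layover = 5:30 AM − 1:00 AM = 4 hours 30 minutes.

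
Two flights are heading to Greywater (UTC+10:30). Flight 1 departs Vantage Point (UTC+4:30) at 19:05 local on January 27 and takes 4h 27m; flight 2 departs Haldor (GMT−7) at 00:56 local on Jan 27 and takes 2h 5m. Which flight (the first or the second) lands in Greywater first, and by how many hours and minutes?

the second, by 9 hours 1 minute

Flight 1 in UTC: 19:05 − 4:30 = 14:35 on Jan 27.
+4 hours 27 minutes → arrive 19:02 UTC on Jan 27.
Flight 2 in UTC: 00:56 + 7:00 = 07:56 on Jan 27.
+2 hours 5 minutes → arrive 10:01 UTC on Jan 27.
Flight 2 lands earlier by 9 hours 1 minute.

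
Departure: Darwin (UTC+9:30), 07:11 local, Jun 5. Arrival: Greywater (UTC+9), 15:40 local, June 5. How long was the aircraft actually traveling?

Departure in UTC: 07:11 − 9:30 = 21:41 on Jun 4.
Arrival in UTC: 15:40 − 9:00 = 06:40 on Jun 5.
Elapsed = 06:40 − 21:41 (+1 day) = 8 hours 59 minutes.

8 hours 59 minutes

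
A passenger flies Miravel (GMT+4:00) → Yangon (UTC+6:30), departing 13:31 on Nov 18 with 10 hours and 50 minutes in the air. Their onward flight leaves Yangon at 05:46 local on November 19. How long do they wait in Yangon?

2 hours 55 minutes

Convert departure to UTC: 13:31 − 4:00 = 09:31 UTC on Nov 18.
Add 10 hours and 50 minutes flight time → 20:21 UTC.
Yangon is UTC+6:30, so local arrival = 20:21 + 6:30 = 02:51 on Nov 19.
Layover = 05:46 − 02:51 = 2 hours 55 minutes.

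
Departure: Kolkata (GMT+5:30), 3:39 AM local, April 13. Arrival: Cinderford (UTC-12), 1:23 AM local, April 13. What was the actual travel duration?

15 hours 14 minutes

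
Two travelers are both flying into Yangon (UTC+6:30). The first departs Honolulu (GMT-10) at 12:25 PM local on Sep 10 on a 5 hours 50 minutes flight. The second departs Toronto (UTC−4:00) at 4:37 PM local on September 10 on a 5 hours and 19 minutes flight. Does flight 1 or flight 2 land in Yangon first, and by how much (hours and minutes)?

the second, by 2 hours 19 minutes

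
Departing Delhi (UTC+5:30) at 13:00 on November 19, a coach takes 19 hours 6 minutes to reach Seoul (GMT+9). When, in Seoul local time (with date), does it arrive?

Convert departure to UTC: 13:00 − 5:30 = 07:30 UTC on Nov 19.
Add 19 hours and 6 minutes travel time → 02:36 UTC (Nov 20).
Seoul is UTC+9:00, so local arrival = 02:36 + 9:00 = 11:36 on Nov 20.

11:36 on November 20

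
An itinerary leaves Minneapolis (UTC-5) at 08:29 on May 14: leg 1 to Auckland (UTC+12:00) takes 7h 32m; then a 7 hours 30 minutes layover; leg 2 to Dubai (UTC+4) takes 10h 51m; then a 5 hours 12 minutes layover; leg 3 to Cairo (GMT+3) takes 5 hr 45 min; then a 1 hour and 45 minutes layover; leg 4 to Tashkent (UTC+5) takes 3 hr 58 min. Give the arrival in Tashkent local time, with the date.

13:02 on May 16

Convert departure to UTC: 08:29 + 5:00 = 13:29 UTC on May 14.
Add 7 hours 32 minutes leg 1 → 21:01 UTC.
Add 7 hours 30 minutes layover in Auckland → 04:31 UTC (May 15).
Add 10 hours and 51 minutes leg 2 → 15:22 UTC.
Add 5 hours 12 minutes layover in Dubai → 20:34 UTC.
Add 5 hours 45 minutes leg 3 → 02:19 UTC (May 16).
Add 1 hour 45 minutes layover in Cairo → 04:04 UTC.
Add 3 hours 58 minutes leg 4 → 08:02 UTC.
Tashkent is UTC+5:00, so local arrival = 08:02 + 5:00 = 13:02 on May 16.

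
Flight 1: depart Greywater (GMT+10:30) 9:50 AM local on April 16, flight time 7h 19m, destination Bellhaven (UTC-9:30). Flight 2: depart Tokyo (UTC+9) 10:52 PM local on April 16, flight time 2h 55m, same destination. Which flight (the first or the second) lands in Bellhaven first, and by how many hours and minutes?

Flight 1 in UTC: 9:50 AM − 10:30 = 11:20 PM on Apr 15.
+7 hours 19 minutes → arrive 6:39 AM UTC on Apr 16.
Flight 2 in UTC: 10:52 PM − 9:00 = 1:52 PM on Apr 16.
+2 hours and 55 minutes → arrive 4:47 PM UTC on Apr 16.
Flight 1 lands earlier by 10 hours 8 minutes.

the first, by 10 hours 8 minutes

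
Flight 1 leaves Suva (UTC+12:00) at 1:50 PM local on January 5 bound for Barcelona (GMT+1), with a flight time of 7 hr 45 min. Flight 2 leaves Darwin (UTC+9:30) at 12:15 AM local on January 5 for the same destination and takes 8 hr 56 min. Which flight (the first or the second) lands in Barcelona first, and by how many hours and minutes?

the second, by 9 hours 54 minutes

Flight 1 in UTC: 1:50 PM − 12:00 = 1:50 AM on Jan 5.
+7 hours and 45 minutes → arrive 9:35 AM UTC on Jan 5.
Flight 2 in UTC: 12:15 AM − 9:30 = 2:45 PM on Jan 4.
+8 hours 56 minutes → arrive 11:41 PM UTC on Jan 4.
Flight 2 lands earlier by 9 hours 54 minutes.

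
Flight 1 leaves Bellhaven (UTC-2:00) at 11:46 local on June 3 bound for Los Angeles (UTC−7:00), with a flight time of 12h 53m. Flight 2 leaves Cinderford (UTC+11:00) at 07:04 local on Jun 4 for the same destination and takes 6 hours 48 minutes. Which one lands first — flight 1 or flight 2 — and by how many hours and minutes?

the first, by 13 minutes

Flight 1 in UTC: 11:46 + 2:00 = 13:46 on Jun 3.
+12 hours and 53 minutes → arrive 02:39 UTC on Jun 4.
Flight 2 in UTC: 07:04 − 11:00 = 20:04 on Jun 3.
+6 hours 48 minutes → arrive 02:52 UTC on Jun 4.
Flight 1 lands earlier by 13 minutes.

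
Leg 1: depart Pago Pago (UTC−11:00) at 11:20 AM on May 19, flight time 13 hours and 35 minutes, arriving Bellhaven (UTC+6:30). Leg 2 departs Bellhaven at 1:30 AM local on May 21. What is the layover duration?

Convert departure to UTC: 11:20 AM + 11:00 = 10:20 PM UTC on May 19.
Add 13 hours 35 minutes flight time → 11:55 AM UTC (May 20).
Bellhaven is UTC+6:30, so local arrival = 11:55 AM + 6:30 = 6:25 PM on May 20.
Layover = 1:30 AM − 6:25 PM (+1 day) = 7 hours 5 minutes.

7 hours 5 minutes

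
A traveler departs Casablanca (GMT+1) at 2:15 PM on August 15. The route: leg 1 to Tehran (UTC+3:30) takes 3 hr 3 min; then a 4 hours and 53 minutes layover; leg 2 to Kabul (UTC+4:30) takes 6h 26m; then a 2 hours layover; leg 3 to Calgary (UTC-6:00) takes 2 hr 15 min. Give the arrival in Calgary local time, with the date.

1:52 AM on August 16

Convert departure to UTC: 2:15 PM − 1:00 = 1:15 PM UTC on Aug 15.
Add 3 hours and 3 minutes leg 1 → 4:18 PM UTC.
Add 4 hours 53 minutes layover in Tehran → 9:11 PM UTC.
Add 6 hours and 26 minutes leg 2 → 3:37 AM UTC (Aug 16).
Add 2 hours layover in Kabul → 5:37 AM UTC.
Add 2 hours and 15 minutes leg 3 → 7:52 AM UTC.
Calgary is UTC−6:00, so local arrival = 7:52 AM − 6:00 = 1:52 AM on Aug 16.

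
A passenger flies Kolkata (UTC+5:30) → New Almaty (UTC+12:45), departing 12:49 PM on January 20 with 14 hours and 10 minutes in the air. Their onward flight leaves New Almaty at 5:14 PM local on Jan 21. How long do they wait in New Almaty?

7 hours

Convert departure to UTC: 12:49 PM − 5:30 = 7:19 AM UTC on Jan 20.
Add 14 hours 10 minutes flight time → 9:29 PM UTC.
New Almaty is UTC+12:45, so local arrival = 9:29 PM + 12:45 = 10:14 AM on Jan 21.
Layover = 5:14 PM − 10:14 AM = 7 hours.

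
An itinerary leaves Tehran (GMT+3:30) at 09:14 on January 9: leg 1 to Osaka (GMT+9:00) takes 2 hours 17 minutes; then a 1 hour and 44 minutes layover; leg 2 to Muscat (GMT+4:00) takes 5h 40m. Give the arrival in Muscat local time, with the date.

Convert departure to UTC: 09:14 − 3:30 = 05:44 UTC on Jan 9.
Add 2 hours and 17 minutes leg 1 → 08:01 UTC.
Add 1 hour and 44 minutes layover in Osaka → 09:45 UTC.
Add 5 hours and 40 minutes leg 2 → 15:25 UTC.
Muscat is UTC+4:00, so local arrival = 15:25 + 4:00 = 19:25 on Jan 9.

19:25 on January 9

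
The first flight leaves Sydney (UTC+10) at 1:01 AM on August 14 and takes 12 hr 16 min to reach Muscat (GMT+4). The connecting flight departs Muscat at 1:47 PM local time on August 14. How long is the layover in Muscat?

Convert departure to UTC: 1:01 AM − 10:00 = 3:01 PM UTC on Aug 13.
Add 12 hours and 16 minutes flight time → 3:17 AM UTC (Aug 14).
Muscat is UTC+4:00, so local arrival = 3:17 AM + 4:00 = 7:17 AM on Aug 14.
Layover = 1:47 PM − 7:17 AM = 6 hours 30 minutes.

6 hours 30 minutes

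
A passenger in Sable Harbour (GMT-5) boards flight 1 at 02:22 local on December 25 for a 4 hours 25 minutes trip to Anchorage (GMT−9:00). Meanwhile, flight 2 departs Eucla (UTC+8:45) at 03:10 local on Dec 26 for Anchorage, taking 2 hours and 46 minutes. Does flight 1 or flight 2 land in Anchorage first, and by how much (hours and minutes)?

the first, by 9 hours 24 minutes

Flight 1 in UTC: 02:22 + 5:00 = 07:22 on Dec 25.
+4 hours 25 minutes → arrive 11:47 UTC on Dec 25.
Flight 2 in UTC: 03:10 − 8:45 = 18:25 on Dec 25.
+2 hours and 46 minutes → arrive 21:11 UTC on Dec 25.
Flight 1 lands earlier by 9 hours 24 minutes.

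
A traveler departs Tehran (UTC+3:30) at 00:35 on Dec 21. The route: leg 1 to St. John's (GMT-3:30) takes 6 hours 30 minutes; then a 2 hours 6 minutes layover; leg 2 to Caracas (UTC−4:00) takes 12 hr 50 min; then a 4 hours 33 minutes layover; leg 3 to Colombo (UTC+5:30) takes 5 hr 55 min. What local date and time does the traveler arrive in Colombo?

10:29 on Dec 22

Convert departure to UTC: 00:35 − 3:30 = 21:05 UTC on Dec 20.
Add 6 hours 30 minutes leg 1 → 03:35 UTC (Dec 21).
Add 2 hours 6 minutes layover in St. John's → 05:41 UTC.
Add 12 hours and 50 minutes leg 2 → 18:31 UTC.
Add 4 hours 33 minutes layover in Caracas → 23:04 UTC.
Add 5 hours and 55 minutes leg 3 → 04:59 UTC (Dec 22).
Colombo is UTC+5:30, so local arrival = 04:59 + 5:30 = 10:29 on Dec 22.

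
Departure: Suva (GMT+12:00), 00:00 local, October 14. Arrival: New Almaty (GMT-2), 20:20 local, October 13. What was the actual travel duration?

Departure in UTC: 00:00 − 12:00 = 12:00 on Oct 13.
Arrival in UTC: 20:20 + 2:00 = 22:20 on Oct 13.
Elapsed = 22:20 − 12:00 = 10 hours 20 minutes.

10 hours 20 minutes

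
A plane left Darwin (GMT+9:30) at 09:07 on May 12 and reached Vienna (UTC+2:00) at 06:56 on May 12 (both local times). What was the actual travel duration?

5 hours 19 minutes

Departure in UTC: 09:07 − 9:30 = 23:37 on May 11.
Arrival in UTC: 06:56 − 2:00 = 04:56 on May 12.
Elapsed = 04:56 − 23:37 (+1 day) = 5 hours 19 minutes.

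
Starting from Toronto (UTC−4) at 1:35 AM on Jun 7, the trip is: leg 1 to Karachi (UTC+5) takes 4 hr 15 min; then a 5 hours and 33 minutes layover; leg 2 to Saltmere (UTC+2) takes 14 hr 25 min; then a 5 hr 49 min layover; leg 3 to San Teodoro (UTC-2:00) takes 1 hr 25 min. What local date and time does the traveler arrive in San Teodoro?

Convert departure to UTC: 1:35 AM + 4:00 = 5:35 AM UTC on Jun 7.
Add 4 hours 15 minutes leg 1 → 9:50 AM UTC.
Add 5 hours 33 minutes layover in Karachi → 3:23 PM UTC.
Add 14 hours 25 minutes leg 2 → 5:48 AM UTC (Jun 8).
Add 5 hours and 49 minutes layover in Saltmere → 11:37 AM UTC.
Add 1 hour 25 minutes leg 3 → 1:02 PM UTC.
San Teodoro is UTC−2:00, so local arrival = 1:02 PM − 2:00 = 11:02 AM on Jun 8.

11:02 AM on Jun 8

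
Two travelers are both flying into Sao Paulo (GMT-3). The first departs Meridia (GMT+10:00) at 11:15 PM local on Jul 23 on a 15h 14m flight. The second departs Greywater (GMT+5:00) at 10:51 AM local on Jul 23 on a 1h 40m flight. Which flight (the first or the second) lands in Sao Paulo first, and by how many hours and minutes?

the second, by 20 hours 58 minutes

Flight 1 in UTC: 11:15 PM − 10:00 = 1:15 PM on Jul 23.
+15 hours 14 minutes → arrive 4:29 AM UTC on Jul 24.
Flight 2 in UTC: 10:51 AM − 5:00 = 5:51 AM on Jul 23.
+1 hour and 40 minutes → arrive 7:31 AM UTC on Jul 23.
Flight 2 lands earlier by 20 hours 58 minutes.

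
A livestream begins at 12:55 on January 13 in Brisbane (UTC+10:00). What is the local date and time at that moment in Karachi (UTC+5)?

07:55 on January 13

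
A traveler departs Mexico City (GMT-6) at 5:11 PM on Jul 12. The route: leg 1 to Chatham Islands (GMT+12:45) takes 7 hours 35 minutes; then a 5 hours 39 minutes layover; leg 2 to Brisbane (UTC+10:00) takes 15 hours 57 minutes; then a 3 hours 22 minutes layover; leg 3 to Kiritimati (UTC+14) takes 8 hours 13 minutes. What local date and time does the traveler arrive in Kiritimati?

Convert departure to UTC: 5:11 PM + 6:00 = 11:11 PM UTC on Jul 12.
Add 7 hours and 35 minutes leg 1 → 6:46 AM UTC (Jul 13).
Add 5 hours 39 minutes layover in Chatham Islands → 12:25 PM UTC.
Add 15 hours and 57 minutes leg 2 → 4:22 AM UTC (Jul 14).
Add 3 hours and 22 minutes layover in Brisbane → 7:44 AM UTC.
Add 8 hours 13 minutes leg 3 → 3:57 PM UTC.
Kiritimati is UTC+14:00, so local arrival = 3:57 PM + 14:00 = 5:57 AM on Jul 15.

5:57 AM on Jul 15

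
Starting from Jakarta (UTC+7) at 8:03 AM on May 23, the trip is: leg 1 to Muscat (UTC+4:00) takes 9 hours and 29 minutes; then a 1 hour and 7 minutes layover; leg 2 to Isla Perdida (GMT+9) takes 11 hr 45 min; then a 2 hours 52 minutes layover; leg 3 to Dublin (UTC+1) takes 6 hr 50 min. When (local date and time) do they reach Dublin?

10:06 AM on May 24

Convert departure to UTC: 8:03 AM − 7:00 = 1:03 AM UTC on May 23.
Add 9 hours and 29 minutes leg 1 → 10:32 AM UTC.
Add 1 hour 7 minutes layover in Muscat → 11:39 AM UTC.
Add 11 hours and 45 minutes leg 2 → 11:24 PM UTC.
Add 2 hours 52 minutes layover in Isla Perdida → 2:16 AM UTC (May 24).
Add 6 hours and 50 minutes leg 3 → 9:06 AM UTC.
Dublin is UTC+1:00, so local arrival = 9:06 AM + 1:00 = 10:06 AM on May 24.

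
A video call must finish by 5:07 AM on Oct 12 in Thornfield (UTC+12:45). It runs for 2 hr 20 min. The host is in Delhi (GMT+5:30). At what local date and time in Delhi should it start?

7:32 PM on October 11

Target end time in UTC: 5:07 AM − 12:45 = 4:22 PM on Oct 11.
Subtract 2 hours and 20 minutes → start 2:02 PM UTC on Oct 11.
Delhi is UTC+5:30: 2:02 PM + 5:30 = 7:32 PM on Oct 11.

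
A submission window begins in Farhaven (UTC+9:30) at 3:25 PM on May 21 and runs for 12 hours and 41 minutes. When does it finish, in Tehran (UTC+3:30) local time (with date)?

10:06 PM on May 21

Tehran is 6:00 behind Farhaven.
After 12 hours and 41 minutes it is 4:06 AM (May 22) in Farhaven.
Shift by the zone difference: 4:06 AM − 6:00 = 10:06 PM on May 21 in Tehran.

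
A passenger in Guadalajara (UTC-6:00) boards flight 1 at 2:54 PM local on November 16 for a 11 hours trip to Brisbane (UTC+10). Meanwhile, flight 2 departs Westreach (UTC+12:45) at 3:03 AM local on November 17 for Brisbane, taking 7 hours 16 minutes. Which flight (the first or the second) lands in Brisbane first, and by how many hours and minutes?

Flight 1 in UTC: 2:54 PM + 6:00 = 8:54 PM on Nov 16.
+11 hours → arrive 7:54 AM UTC on Nov 17.
Flight 2 in UTC: 3:03 AM − 12:45 = 2:18 PM on Nov 16.
+7 hours and 16 minutes → arrive 9:34 PM UTC on Nov 16.
Flight 2 lands earlier by 10 hours 20 minutes.

the second, by 10 hours 20 minutes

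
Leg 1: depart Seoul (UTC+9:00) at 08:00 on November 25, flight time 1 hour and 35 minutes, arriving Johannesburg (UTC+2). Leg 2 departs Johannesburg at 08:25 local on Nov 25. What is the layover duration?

5 hours 50 minutes

Convert departure to UTC: 08:00 − 9:00 = 23:00 UTC on Nov 24.
Add 1 hour 35 minutes flight time → 00:35 UTC (Nov 25).
Johannesburg is UTC+2:00, so local arrival = 00:35 + 2:00 = 02:35 on Nov 25.
Layover = 08:25 − 02:35 = 5 hours 50 minutes.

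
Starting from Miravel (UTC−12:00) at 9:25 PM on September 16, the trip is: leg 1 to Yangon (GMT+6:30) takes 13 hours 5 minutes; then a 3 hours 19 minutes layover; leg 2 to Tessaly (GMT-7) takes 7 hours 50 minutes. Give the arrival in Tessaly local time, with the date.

Convert departure to UTC: 9:25 PM + 12:00 = 9:25 AM UTC on Sep 17.
Add 13 hours 5 minutes leg 1 → 10:30 PM UTC.
Add 3 hours and 19 minutes layover in Yangon → 1:49 AM UTC (Sep 18).
Add 7 hours and 50 minutes leg 2 → 9:39 AM UTC.
Tessaly is UTC−7:00, so local arrival = 9:39 AM − 7:00 = 2:39 AM on Sep 18.

2:39 AM on Sep 18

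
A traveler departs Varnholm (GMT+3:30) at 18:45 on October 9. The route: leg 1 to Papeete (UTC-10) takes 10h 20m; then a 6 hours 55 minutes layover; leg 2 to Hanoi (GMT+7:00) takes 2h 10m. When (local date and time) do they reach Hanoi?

Convert departure to UTC: 18:45 − 3:30 = 15:15 UTC on Oct 9.
Add 10 hours and 20 minutes leg 1 → 01:35 UTC (Oct 10).
Add 6 hours 55 minutes layover in Papeete → 08:30 UTC.
Add 2 hours and 10 minutes leg 2 → 10:40 UTC.
Hanoi is UTC+7:00, so local arrival = 10:40 + 7:00 = 17:40 on Oct 10.

17:40 on Oct 10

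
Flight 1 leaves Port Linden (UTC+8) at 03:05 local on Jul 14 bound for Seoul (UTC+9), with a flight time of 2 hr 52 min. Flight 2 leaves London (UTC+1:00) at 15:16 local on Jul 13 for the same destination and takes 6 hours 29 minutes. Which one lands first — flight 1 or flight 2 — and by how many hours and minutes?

Flight 1 in UTC: 03:05 − 8:00 = 19:05 on Jul 13.
+2 hours 52 minutes → arrive 21:57 UTC on Jul 13.
Flight 2 in UTC: 15:16 − 1:00 = 14:16 on Jul 13.
+6 hours 29 minutes → arrive 20:45 UTC on Jul 13.
Flight 2 lands earlier by 1 hour 12 minutes.

the second, by 1 hour 12 minutes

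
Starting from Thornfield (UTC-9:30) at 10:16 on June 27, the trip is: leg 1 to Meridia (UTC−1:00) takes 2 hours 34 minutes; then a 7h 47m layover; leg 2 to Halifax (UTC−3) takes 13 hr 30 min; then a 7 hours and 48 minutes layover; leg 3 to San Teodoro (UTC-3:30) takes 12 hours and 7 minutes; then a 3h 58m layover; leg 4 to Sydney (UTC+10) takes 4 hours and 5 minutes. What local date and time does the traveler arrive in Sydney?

Convert departure to UTC: 10:16 + 9:30 = 19:46 UTC on Jun 27.
Add 2 hours 34 minutes leg 1 → 22:20 UTC.
Add 7 hours and 47 minutes layover in Meridia → 06:07 UTC (Jun 28).
Add 13 hours and 30 minutes leg 2 → 19:37 UTC.
Add 7 hours and 48 minutes layover in Halifax → 03:25 UTC (Jun 29).
Add 12 hours and 7 minutes leg 3 → 15:32 UTC.
Add 3 hours 58 minutes layover in San Teodoro → 19:30 UTC.
Add 4 hours 5 minutes leg 4 → 23:35 UTC.
Sydney is UTC+10:00, so local arrival = 23:35 + 10:00 = 09:35 on Jun 30.

09:35 on Jun 30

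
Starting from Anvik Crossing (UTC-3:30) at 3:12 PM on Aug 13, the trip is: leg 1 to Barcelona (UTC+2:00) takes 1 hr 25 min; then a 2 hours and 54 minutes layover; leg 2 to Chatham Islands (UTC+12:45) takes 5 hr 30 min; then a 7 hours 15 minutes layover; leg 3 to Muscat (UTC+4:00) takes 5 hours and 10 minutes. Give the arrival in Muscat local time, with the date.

8:56 PM on August 14

Convert departure to UTC: 3:12 PM + 3:30 = 6:42 PM UTC on Aug 13.
Add 1 hour and 25 minutes leg 1 → 8:07 PM UTC.
Add 2 hours 54 minutes layover in Barcelona → 11:01 PM UTC.
Add 5 hours 30 minutes leg 2 → 4:31 AM UTC (Aug 14).
Add 7 hours and 15 minutes layover in Chatham Islands → 11:46 AM UTC.
Add 5 hours and 10 minutes leg 3 → 4:56 PM UTC.
Muscat is UTC+4:00, so local arrival = 4:56 PM + 4:00 = 8:56 PM on Aug 14.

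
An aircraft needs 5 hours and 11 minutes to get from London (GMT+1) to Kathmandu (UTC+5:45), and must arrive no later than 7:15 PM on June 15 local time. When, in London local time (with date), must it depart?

9:19 AM on Jun 15

Target arrival in UTC: 7:15 PM − 5:45 = 1:30 PM on Jun 15.
Subtract 5 hours 11 minutes → departure 8:19 AM UTC on Jun 15.
London is UTC+1:00: 8:19 AM + 1:00 = 9:19 AM on Jun 15.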